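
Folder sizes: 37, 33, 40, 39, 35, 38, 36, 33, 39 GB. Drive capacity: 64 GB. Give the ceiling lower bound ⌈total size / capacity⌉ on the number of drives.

Total size = 37 + 33 + 40 + 39 + 35 + 38 + 36 + 33 + 39 = 330 GB.
⌈330 / 64⌉ = 6.

6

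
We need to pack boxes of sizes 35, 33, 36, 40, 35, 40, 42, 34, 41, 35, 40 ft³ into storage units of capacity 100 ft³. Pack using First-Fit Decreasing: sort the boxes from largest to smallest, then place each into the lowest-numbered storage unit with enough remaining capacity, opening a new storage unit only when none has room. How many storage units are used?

Sorted descending: 42, 41, 40, 40, 40, 36, 35, 35, 35, 34, 33.
storage unit 1: place 42 ft³, 58 ft³ left
storage unit 1: place 41 ft³, 17 ft³ left
storage unit 2: place 40 ft³, 60 ft³ left
storage unit 2: place 40 ft³, 20 ft³ left
storage unit 3: place 40 ft³, 60 ft³ left
storage unit 3: place 36 ft³, 24 ft³ left
storage unit 4: place 35 ft³, 65 ft³ left
storage unit 4: place 35 ft³, 30 ft³ left
storage unit 5: place 35 ft³, 65 ft³ left
storage unit 5: place 34 ft³, 31 ft³ left
storage unit 6: place 33 ft³, 67 ft³ left
Final storage units: [42,41] [40,40] [40,36] [35,35] [35,34] [33].

6 storage units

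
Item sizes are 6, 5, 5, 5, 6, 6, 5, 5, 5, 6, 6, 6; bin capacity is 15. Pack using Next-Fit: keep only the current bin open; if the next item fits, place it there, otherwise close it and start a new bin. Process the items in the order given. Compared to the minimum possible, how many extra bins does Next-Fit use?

1

Next-Fit: [6,5] [5,5] [6,6] [5,5,5] [6,6] [6] → 6 bins.
Total size 66; any packing needs at least ⌈66/15⌉ = 5 bins.
An optimal packing achieves that bound: [6,6] [6,6] [6,6] [5,5,5] [5,5,5] → 5 bins.
Excess: 6 − 5 = 1.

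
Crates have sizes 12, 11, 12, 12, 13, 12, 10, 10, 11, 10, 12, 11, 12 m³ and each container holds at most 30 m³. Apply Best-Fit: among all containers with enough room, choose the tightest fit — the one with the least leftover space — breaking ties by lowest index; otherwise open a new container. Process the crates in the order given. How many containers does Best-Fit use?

6 containers

12 m³ → container 1 (remaining 18 m³)
11 m³ → container 1 (remaining 7 m³)
12 m³ → container 2 (remaining 18 m³)
12 m³ → container 2 (remaining 6 m³)
13 m³ → container 3 (remaining 17 m³)
12 m³ → container 3 (remaining 5 m³)
10 m³ → container 4 (remaining 20 m³)
10 m³ → container 4 (remaining 10 m³)
11 m³ → container 5 (remaining 19 m³)
10 m³ → container 4 (remaining 0 m³)
12 m³ → container 5 (remaining 7 m³)
11 m³ → container 6 (remaining 19 m³)
12 m³ → container 6 (remaining 7 m³)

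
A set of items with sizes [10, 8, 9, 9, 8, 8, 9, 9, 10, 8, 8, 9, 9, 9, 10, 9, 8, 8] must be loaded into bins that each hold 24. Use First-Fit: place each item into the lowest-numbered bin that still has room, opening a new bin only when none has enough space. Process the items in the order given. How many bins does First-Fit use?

10 → bin 1 (remaining 14)
8 → bin 1 (remaining 6)
9 → bin 2 (remaining 15)
9 → bin 2 (remaining 6)
8 → bin 3 (remaining 16)
8 → bin 3 (remaining 8)
9 → bin 4 (remaining 15)
9 → bin 4 (remaining 6)
10 → bin 5 (remaining 14)
8 → bin 3 (remaining 0)
8 → bin 5 (remaining 6)
9 → bin 6 (remaining 15)
9 → bin 6 (remaining 6)
9 → bin 7 (remaining 15)
10 → bin 7 (remaining 5)
9 → bin 8 (remaining 15)
8 → bin 8 (remaining 7)
8 → bin 9 (remaining 16)
Final bins: [10,8] [9,9] [8,8,8] [9,9] [10,8] [9,9] [9,10] [9,8] [8].

9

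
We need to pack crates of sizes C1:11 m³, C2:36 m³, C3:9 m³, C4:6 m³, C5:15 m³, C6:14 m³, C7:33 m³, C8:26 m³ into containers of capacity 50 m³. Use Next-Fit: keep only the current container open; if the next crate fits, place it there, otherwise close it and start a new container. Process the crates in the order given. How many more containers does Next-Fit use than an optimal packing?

1

Next-Fit: [11,36] [9,6,15,14] [33] [26] → 4 containers.
Total size 150 m³; any packing needs at least ⌈150/50⌉ = 3 containers.
An optimal packing achieves that bound: [36,14] [33,11,6] [26,15,9] → 3 containers.
Excess: 4 − 3 = 1.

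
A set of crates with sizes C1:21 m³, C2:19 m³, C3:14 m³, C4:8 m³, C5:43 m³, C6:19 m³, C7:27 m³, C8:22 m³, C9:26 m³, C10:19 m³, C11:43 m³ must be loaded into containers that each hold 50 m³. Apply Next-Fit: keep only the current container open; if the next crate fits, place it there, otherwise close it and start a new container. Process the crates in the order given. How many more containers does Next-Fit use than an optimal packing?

Next-Fit: [21,19] [14,8] [43] [19,27] [22,26] [19] [43] → 7 containers.
Total size 261 m³; any packing needs at least ⌈261/50⌉ = 6 containers.
An optimal packing achieves that bound: [43] [43] [27,22] [26,21] [19,19,8] [19,14] → 6 containers.
Excess: 7 − 6 = 1.

1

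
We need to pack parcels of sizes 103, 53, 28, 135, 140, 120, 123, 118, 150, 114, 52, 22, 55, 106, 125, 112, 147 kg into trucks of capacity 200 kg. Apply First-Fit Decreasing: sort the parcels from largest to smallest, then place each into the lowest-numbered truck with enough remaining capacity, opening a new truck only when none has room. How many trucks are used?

Sorted descending: 150, 147, 140, 135, 125, 123, 120, 118, 114, 112, 106, 103, 55, 53, 52, 28, 22.
truck 1: place 150 kg, 50 kg left
truck 2: place 147 kg, 53 kg left
truck 3: place 140 kg, 60 kg left
truck 4: place 135 kg, 65 kg left
truck 5: place 125 kg, 75 kg left
truck 6: place 123 kg, 77 kg left
truck 7: place 120 kg, 80 kg left
truck 8: place 118 kg, 82 kg left
truck 9: place 114 kg, 86 kg left
truck 10: place 112 kg, 88 kg left
truck 11: place 106 kg, 94 kg left
truck 12: place 103 kg, 97 kg left
truck 3: place 55 kg, 5 kg left
truck 2: place 53 kg, 0 kg left
truck 4: place 52 kg, 13 kg left
truck 1: place 28 kg, 22 kg left
truck 1: place 22 kg, 0 kg left

12 trucks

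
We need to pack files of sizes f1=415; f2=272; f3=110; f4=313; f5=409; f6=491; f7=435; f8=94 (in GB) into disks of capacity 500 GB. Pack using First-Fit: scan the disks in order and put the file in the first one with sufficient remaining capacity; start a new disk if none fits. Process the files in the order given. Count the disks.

Put f1 (415 GB) in disk 1; 85 GB remain.
Put f2 (272 GB) in disk 2; 228 GB remain.
Put f3 (110 GB) in disk 2; 118 GB remain.
Put f4 (313 GB) in disk 3; 187 GB remain.
Put f5 (409 GB) in disk 4; 91 GB remain.
Put f6 (491 GB) in disk 5; 9 GB remain.
Put f7 (435 GB) in disk 6; 65 GB remain.
Put f8 (94 GB) in disk 2; 24 GB remain.

6 disks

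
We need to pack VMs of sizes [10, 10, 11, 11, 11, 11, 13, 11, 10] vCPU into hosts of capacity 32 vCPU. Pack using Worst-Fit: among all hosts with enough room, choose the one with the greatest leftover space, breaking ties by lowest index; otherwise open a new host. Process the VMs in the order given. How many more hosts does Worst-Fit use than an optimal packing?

Worst-Fit: [10,10,11] [11,11] [11,13] [11,10] → 4 hosts.
Total size 98 vCPU; any packing needs at least ⌈98/32⌉ = 4 hosts.
So 4 is already optimal.

0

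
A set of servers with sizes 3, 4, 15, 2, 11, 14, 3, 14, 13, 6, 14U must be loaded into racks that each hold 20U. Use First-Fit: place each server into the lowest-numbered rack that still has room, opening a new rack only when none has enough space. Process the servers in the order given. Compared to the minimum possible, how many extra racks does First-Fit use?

First-Fit: [3,4,2,11] [15,3] [14,6] [14] [13] [14] → 6 racks.
6 servers exceed 10U (half the capacity), and no two of those can share a rack, so at least 6 racks are needed.
So 6 is already optimal.

0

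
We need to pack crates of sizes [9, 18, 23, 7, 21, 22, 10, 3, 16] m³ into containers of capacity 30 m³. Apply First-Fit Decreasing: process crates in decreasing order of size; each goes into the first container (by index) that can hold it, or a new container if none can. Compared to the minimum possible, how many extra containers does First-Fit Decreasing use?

First-Fit Decreasing: [23,7] [22,3] [21,9] [18,10] [16] → 5 containers.
Total size 129 m³; any packing needs at least ⌈129/30⌉ = 5 containers.
So 5 is already optimal.

0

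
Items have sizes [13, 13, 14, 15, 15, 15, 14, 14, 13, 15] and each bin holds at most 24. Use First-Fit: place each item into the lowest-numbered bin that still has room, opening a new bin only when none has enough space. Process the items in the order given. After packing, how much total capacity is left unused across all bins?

99

Put 13 in bin 1; 11 remain.
Put 13 in bin 2; 11 remain.
Put 14 in bin 3; 10 remain.
Put 15 in bin 4; 9 remain.
Put 15 in bin 5; 9 remain.
Put 15 in bin 6; 9 remain.
Put 14 in bin 7; 10 remain.
Put 14 in bin 8; 10 remain.
Put 13 in bin 9; 11 remain.
Put 15 in bin 10; 9 remain.
10 bins × 24 = 240; used 141; unused 99.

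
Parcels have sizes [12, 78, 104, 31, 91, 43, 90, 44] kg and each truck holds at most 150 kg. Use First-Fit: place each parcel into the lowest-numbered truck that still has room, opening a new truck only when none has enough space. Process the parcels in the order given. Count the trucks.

4 trucks

truck 1: place 12 kg, 138 kg left
truck 1: place 78 kg, 60 kg left
truck 2: place 104 kg, 46 kg left
truck 1: place 31 kg, 29 kg left
truck 3: place 91 kg, 59 kg left
truck 2: place 43 kg, 3 kg left
truck 4: place 90 kg, 60 kg left
truck 3: place 44 kg, 15 kg left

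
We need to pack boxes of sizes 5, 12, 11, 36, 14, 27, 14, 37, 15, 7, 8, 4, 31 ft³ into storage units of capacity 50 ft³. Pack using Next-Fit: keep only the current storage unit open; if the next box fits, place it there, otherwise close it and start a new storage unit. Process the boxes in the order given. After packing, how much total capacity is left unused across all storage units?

Put 5 ft³ in storage unit 1; 45 ft³ remain.
Put 12 ft³ in storage unit 1; 33 ft³ remain.
Put 11 ft³ in storage unit 1; 22 ft³ remain.
Put 36 ft³ in storage unit 2; 14 ft³ remain.
Put 14 ft³ in storage unit 2; 0 ft³ remain.
Put 27 ft³ in storage unit 3; 23 ft³ remain.
Put 14 ft³ in storage unit 3; 9 ft³ remain.
Put 37 ft³ in storage unit 4; 13 ft³ remain.
Put 15 ft³ in storage unit 5; 35 ft³ remain.
Put 7 ft³ in storage unit 5; 28 ft³ remain.
Put 8 ft³ in storage unit 5; 20 ft³ remain.
Put 4 ft³ in storage unit 5; 16 ft³ remain.
Put 31 ft³ in storage unit 6; 19 ft³ remain.
6 storage units × 50 ft³ = 300 ft³; used 221 ft³; unused 79 ft³.

79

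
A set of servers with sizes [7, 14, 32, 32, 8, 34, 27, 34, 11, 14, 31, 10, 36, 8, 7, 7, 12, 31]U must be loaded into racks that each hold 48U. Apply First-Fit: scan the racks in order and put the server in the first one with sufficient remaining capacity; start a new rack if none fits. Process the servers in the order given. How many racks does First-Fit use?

9

Put 7U in rack 1; 41U remain.
Put 14U in rack 1; 27U remain.
Put 32U in rack 2; 16U remain.
Put 32U in rack 3; 16U remain.
Put 8U in rack 1; 19U remain.
Put 34U in rack 4; 14U remain.
Put 27U in rack 5; 21U remain.
Put 34U in rack 6; 14U remain.
Put 11U in rack 1; 8U remain.
Put 14U in rack 2; 2U remain.
Put 31U in rack 7; 17U remain.
Put 10U in rack 3; 6U remain.
Put 36U in rack 8; 12U remain.
Put 8U in rack 1; 0U remain.
Put 7U in rack 4; 7U remain.
Put 7U in rack 4; 0U remain.
Put 12U in rack 5; 9U remain.
Put 31U in rack 9; 17U remain.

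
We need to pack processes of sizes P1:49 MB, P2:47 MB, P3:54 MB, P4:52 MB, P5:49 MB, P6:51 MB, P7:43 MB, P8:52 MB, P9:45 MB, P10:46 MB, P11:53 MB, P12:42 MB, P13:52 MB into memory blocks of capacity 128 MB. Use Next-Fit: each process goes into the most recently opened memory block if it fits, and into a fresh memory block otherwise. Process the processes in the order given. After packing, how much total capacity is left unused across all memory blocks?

261

memory block 1: place P1 (49 MB), 79 MB left
memory block 1: place P2 (47 MB), 32 MB left
memory block 2: place P3 (54 MB), 74 MB left
memory block 2: place P4 (52 MB), 22 MB left
memory block 3: place P5 (49 MB), 79 MB left
memory block 3: place P6 (51 MB), 28 MB left
memory block 4: place P7 (43 MB), 85 MB left
memory block 4: place P8 (52 MB), 33 MB left
memory block 5: place P9 (45 MB), 83 MB left
memory block 5: place P10 (46 MB), 37 MB left
memory block 6: place P11 (53 MB), 75 MB left
memory block 6: place P12 (42 MB), 33 MB left
memory block 7: place P13 (52 MB), 76 MB left
7 memory blocks × 128 MB = 896 MB; used 635 MB; unused 261 MB.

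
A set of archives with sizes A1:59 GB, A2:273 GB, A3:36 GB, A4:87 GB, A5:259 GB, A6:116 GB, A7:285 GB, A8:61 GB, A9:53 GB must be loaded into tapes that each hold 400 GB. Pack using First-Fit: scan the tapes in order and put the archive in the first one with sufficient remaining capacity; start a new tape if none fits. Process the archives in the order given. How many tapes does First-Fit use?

tape 1: place A1 (59 GB), 341 GB left
tape 1: place A2 (273 GB), 68 GB left
tape 1: place A3 (36 GB), 32 GB left
tape 2: place A4 (87 GB), 313 GB left
tape 2: place A5 (259 GB), 54 GB left
tape 3: place A6 (116 GB), 284 GB left
tape 4: place A7 (285 GB), 115 GB left
tape 3: place A8 (61 GB), 223 GB left
tape 2: place A9 (53 GB), 1 GB left

4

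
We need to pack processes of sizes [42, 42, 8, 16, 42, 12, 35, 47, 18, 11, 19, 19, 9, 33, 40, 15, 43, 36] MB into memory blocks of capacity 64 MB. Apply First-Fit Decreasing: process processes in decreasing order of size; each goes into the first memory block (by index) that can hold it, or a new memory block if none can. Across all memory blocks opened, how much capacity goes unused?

89

Sorted descending: 47, 43, 42, 42, 42, 40, 36, 35, 33, 19, 19, 18, 16, 15, 12, 11, 9, 8.
47 MB → memory block 1 (remaining 17 MB)
43 MB → memory block 2 (remaining 21 MB)
42 MB → memory block 3 (remaining 22 MB)
42 MB → memory block 4 (remaining 22 MB)
42 MB → memory block 5 (remaining 22 MB)
40 MB → memory block 6 (remaining 24 MB)
36 MB → memory block 7 (remaining 28 MB)
35 MB → memory block 8 (remaining 29 MB)
33 MB → memory block 9 (remaining 31 MB)
19 MB → memory block 2 (remaining 2 MB)
19 MB → memory block 3 (remaining 3 MB)
18 MB → memory block 4 (remaining 4 MB)
16 MB → memory block 1 (remaining 1 MB)
15 MB → memory block 5 (remaining 7 MB)
12 MB → memory block 6 (remaining 12 MB)
11 MB → memory block 6 (remaining 1 MB)
9 MB → memory block 7 (remaining 19 MB)
8 MB → memory block 7 (remaining 11 MB)
9 memory blocks × 64 MB = 576 MB; used 487 MB; unused 89 MB.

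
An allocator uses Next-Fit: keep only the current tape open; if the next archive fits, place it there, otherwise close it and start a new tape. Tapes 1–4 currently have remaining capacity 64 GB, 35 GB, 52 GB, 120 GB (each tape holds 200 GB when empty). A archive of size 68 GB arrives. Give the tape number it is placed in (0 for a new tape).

Next-Fit only looks at tape 4, which has 120 GB free.
68 GB fits there.

4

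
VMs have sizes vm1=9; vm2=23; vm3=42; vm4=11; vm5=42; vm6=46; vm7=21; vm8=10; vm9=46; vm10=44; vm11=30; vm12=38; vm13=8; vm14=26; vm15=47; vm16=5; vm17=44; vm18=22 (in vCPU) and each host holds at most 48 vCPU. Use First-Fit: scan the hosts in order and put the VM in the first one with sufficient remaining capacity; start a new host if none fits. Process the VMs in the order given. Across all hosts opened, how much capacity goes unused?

host 1: place vm1 (9 vCPU), 39 vCPU left
host 1: place vm2 (23 vCPU), 16 vCPU left
host 2: place vm3 (42 vCPU), 6 vCPU left
host 1: place vm4 (11 vCPU), 5 vCPU left
host 3: place vm5 (42 vCPU), 6 vCPU left
host 4: place vm6 (46 vCPU), 2 vCPU left
host 5: place vm7 (21 vCPU), 27 vCPU left
host 5: place vm8 (10 vCPU), 17 vCPU left
host 6: place vm9 (46 vCPU), 2 vCPU left
host 7: place vm10 (44 vCPU), 4 vCPU left
host 8: place vm11 (30 vCPU), 18 vCPU left
host 9: place vm12 (38 vCPU), 10 vCPU left
host 5: place vm13 (8 vCPU), 9 vCPU left
host 10: place vm14 (26 vCPU), 22 vCPU left
host 11: place vm15 (47 vCPU), 1 vCPU left
host 1: place vm16 (5 vCPU), 0 vCPU left
host 12: place vm17 (44 vCPU), 4 vCPU left
host 10: place vm18 (22 vCPU), 0 vCPU left
12 hosts × 48 vCPU = 576 vCPU; used 514 vCPU; unused 62 vCPU.

62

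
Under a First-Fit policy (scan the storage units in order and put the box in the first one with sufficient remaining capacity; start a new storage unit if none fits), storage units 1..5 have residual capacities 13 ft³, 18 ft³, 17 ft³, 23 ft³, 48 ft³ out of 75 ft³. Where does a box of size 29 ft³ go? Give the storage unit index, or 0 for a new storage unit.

5

Storage units with room: storage unit 5 (48 ft³).
The first with room is storage unit 5.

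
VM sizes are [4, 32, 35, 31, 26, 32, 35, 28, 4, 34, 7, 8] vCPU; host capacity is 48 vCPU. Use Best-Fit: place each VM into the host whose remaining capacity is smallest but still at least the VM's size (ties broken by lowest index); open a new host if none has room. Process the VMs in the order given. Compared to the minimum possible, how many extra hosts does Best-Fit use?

0

Best-Fit: [4,32,4,7] [35,8] [31] [26] [32] [35] [28] [34] → 8 hosts.
8 VMs exceed 24 vCPU (half the capacity), and no two of those can share a host, so at least 8 hosts are needed.
So 8 is already optimal.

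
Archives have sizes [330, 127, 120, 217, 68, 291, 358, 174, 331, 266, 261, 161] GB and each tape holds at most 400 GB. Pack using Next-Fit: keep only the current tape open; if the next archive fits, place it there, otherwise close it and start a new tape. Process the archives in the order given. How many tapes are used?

Put 330 GB in tape 1; 70 GB remain.
Put 127 GB in tape 2; 273 GB remain.
Put 120 GB in tape 2; 153 GB remain.
Put 217 GB in tape 3; 183 GB remain.
Put 68 GB in tape 3; 115 GB remain.
Put 291 GB in tape 4; 109 GB remain.
Put 358 GB in tape 5; 42 GB remain.
Put 174 GB in tape 6; 226 GB remain.
Put 331 GB in tape 7; 69 GB remain.
Put 266 GB in tape 8; 134 GB remain.
Put 261 GB in tape 9; 139 GB remain.
Put 161 GB in tape 10; 239 GB remain.
Final tapes: [330] [127,120] [217,68] [291] [358] [174] [331] [266] [261] [161].

10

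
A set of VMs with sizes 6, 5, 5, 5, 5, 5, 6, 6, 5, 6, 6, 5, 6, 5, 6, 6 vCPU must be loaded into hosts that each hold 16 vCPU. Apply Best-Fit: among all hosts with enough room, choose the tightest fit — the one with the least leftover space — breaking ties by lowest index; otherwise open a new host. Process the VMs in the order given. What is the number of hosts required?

6 vCPU → host 1 (remaining 10 vCPU)
5 vCPU → host 1 (remaining 5 vCPU)
5 vCPU → host 1 (remaining 0 vCPU)
5 vCPU → host 2 (remaining 11 vCPU)
5 vCPU → host 2 (remaining 6 vCPU)
5 vCPU → host 2 (remaining 1 vCPU)
6 vCPU → host 3 (remaining 10 vCPU)
6 vCPU → host 3 (remaining 4 vCPU)
5 vCPU → host 4 (remaining 11 vCPU)
6 vCPU → host 4 (remaining 5 vCPU)
6 vCPU → host 5 (remaining 10 vCPU)
5 vCPU → host 4 (remaining 0 vCPU)
6 vCPU → host 5 (remaining 4 vCPU)
5 vCPU → host 6 (remaining 11 vCPU)
6 vCPU → host 6 (remaining 5 vCPU)
6 vCPU → host 7 (remaining 10 vCPU)

7 hosts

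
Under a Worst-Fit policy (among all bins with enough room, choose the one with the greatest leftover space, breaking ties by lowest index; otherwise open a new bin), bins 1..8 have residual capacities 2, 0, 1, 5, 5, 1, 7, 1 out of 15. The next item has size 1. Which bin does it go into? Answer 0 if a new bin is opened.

7

Bins with room: bin 1 (2), bin 3 (1), bin 4 (5), bin 5 (5), bin 6 (1), bin 7 (7), bin 8 (1).
Most room is bin 7 with 7 free.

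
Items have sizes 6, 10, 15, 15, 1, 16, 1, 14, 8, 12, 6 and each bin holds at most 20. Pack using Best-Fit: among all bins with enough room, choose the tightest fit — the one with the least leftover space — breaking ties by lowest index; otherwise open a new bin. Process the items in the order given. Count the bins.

6

bin 1: place 6, 14 left
bin 1: place 10, 4 left
bin 2: place 15, 5 left
bin 3: place 15, 5 left
bin 1: place 1, 3 left
bin 4: place 16, 4 left
bin 1: place 1, 2 left
bin 5: place 14, 6 left
bin 6: place 8, 12 left
bin 6: place 12, 0 left
bin 5: place 6, 0 left
Final bins: [6,10,1,1] [15] [15] [16] [14,6] [8,12].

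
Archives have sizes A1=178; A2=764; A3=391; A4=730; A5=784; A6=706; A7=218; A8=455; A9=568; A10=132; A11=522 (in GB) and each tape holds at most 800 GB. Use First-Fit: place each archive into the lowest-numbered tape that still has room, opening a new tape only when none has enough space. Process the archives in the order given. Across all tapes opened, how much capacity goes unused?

tape 1: place A1 (178 GB), 622 GB left
tape 2: place A2 (764 GB), 36 GB left
tape 1: place A3 (391 GB), 231 GB left
tape 3: place A4 (730 GB), 70 GB left
tape 4: place A5 (784 GB), 16 GB left
tape 5: place A6 (706 GB), 94 GB left
tape 1: place A7 (218 GB), 13 GB left
tape 6: place A8 (455 GB), 345 GB left
tape 7: place A9 (568 GB), 232 GB left
tape 6: place A10 (132 GB), 213 GB left
tape 8: place A11 (522 GB), 278 GB left
8 tapes × 800 GB = 6400 GB; used 5448 GB; unused 952 GB.

952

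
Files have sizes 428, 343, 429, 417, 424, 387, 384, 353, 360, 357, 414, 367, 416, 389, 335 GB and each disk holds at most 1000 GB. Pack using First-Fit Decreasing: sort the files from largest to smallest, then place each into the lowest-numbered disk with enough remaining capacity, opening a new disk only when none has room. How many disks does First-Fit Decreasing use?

8

Sorted descending: 429, 428, 424, 417, 416, 414, 389, 387, 384, 367, 360, 357, 353, 343, 335.
429 GB → disk 1 (remaining 571 GB)
428 GB → disk 1 (remaining 143 GB)
424 GB → disk 2 (remaining 576 GB)
417 GB → disk 2 (remaining 159 GB)
416 GB → disk 3 (remaining 584 GB)
414 GB → disk 3 (remaining 170 GB)
389 GB → disk 4 (remaining 611 GB)
387 GB → disk 4 (remaining 224 GB)
384 GB → disk 5 (remaining 616 GB)
367 GB → disk 5 (remaining 249 GB)
360 GB → disk 6 (remaining 640 GB)
357 GB → disk 6 (remaining 283 GB)
353 GB → disk 7 (remaining 647 GB)
343 GB → disk 7 (remaining 304 GB)
335 GB → disk 8 (remaining 665 GB)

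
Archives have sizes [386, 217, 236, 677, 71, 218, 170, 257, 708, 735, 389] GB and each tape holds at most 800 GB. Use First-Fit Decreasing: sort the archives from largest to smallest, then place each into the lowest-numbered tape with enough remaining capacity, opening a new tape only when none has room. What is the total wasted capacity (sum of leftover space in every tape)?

Sorted descending: 735, 708, 677, 389, 386, 257, 236, 218, 217, 170, 71.
735 GB → tape 1 (remaining 65 GB)
708 GB → tape 2 (remaining 92 GB)
677 GB → tape 3 (remaining 123 GB)
389 GB → tape 4 (remaining 411 GB)
386 GB → tape 4 (remaining 25 GB)
257 GB → tape 5 (remaining 543 GB)
236 GB → tape 5 (remaining 307 GB)
218 GB → tape 5 (remaining 89 GB)
217 GB → tape 6 (remaining 583 GB)
170 GB → tape 6 (remaining 413 GB)
71 GB → tape 2 (remaining 21 GB)
6 tapes × 800 GB = 4800 GB; used 4064 GB; unused 736 GB.

736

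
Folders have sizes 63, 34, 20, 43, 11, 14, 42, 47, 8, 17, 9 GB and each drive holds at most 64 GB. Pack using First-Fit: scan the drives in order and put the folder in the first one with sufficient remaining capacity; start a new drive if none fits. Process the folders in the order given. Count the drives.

5 drives

Put 63 GB in drive 1; 1 GB remain.
Put 34 GB in drive 2; 30 GB remain.
Put 20 GB in drive 2; 10 GB remain.
Put 43 GB in drive 3; 21 GB remain.
Put 11 GB in drive 3; 10 GB remain.
Put 14 GB in drive 4; 50 GB remain.
Put 42 GB in drive 4; 8 GB remain.
Put 47 GB in drive 5; 17 GB remain.
Put 8 GB in drive 2; 2 GB remain.
Put 17 GB in drive 5; 0 GB remain.
Put 9 GB in drive 3; 1 GB remain.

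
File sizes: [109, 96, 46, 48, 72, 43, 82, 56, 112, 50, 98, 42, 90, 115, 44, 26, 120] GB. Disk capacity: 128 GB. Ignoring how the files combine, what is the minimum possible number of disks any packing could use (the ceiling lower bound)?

Total size = 109 + 96 + 46 + 48 + 72 + 43 + 82 + 56 + 112 + 50 + 98 + 42 + 90 + 115 + 44 + 26 + 120 = 1249 GB.
⌈1249 / 128⌉ = 10.

10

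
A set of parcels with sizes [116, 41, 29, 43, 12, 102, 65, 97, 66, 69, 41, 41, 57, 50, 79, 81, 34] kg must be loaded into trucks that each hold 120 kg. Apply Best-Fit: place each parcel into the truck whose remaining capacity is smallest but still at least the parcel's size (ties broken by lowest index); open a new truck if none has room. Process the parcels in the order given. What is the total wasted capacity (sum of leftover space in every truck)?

177

116 kg → truck 1 (remaining 4 kg)
41 kg → truck 2 (remaining 79 kg)
29 kg → truck 2 (remaining 50 kg)
43 kg → truck 2 (remaining 7 kg)
12 kg → truck 3 (remaining 108 kg)
102 kg → truck 3 (remaining 6 kg)
65 kg → truck 4 (remaining 55 kg)
97 kg → truck 5 (remaining 23 kg)
66 kg → truck 6 (remaining 54 kg)
69 kg → truck 7 (remaining 51 kg)
41 kg → truck 7 (remaining 10 kg)
41 kg → truck 6 (remaining 13 kg)
57 kg → truck 8 (remaining 63 kg)
50 kg → truck 4 (remaining 5 kg)
79 kg → truck 9 (remaining 41 kg)
81 kg → truck 10 (remaining 39 kg)
34 kg → truck 10 (remaining 5 kg)
10 trucks × 120 kg = 1200 kg; used 1023 kg; unused 177 kg.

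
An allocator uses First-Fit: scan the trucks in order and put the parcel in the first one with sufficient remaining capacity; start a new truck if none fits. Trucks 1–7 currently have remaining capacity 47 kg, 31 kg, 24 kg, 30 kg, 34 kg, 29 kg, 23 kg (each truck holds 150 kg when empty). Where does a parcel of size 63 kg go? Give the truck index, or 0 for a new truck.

0

No truck has ≥ 63 kg free, so a new truck is opened.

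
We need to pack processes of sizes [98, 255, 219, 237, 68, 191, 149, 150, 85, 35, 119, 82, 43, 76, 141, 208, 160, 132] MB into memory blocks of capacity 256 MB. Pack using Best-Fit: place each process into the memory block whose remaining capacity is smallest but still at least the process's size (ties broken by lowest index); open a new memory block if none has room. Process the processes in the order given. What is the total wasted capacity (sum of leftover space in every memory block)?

Put 98 MB in memory block 1; 158 MB remain.
Put 255 MB in memory block 2; 1 MB remain.
Put 219 MB in memory block 3; 37 MB remain.
Put 237 MB in memory block 4; 19 MB remain.
Put 68 MB in memory block 1; 90 MB remain.
Put 191 MB in memory block 5; 65 MB remain.
Put 149 MB in memory block 6; 107 MB remain.
Put 150 MB in memory block 7; 106 MB remain.
Put 85 MB in memory block 1; 5 MB remain.
Put 35 MB in memory block 3; 2 MB remain.
Put 119 MB in memory block 8; 137 MB remain.
Put 82 MB in memory block 7; 24 MB remain.
Put 43 MB in memory block 5; 22 MB remain.
Put 76 MB in memory block 6; 31 MB remain.
Put 141 MB in memory block 9; 115 MB remain.
Put 208 MB in memory block 10; 48 MB remain.
Put 160 MB in memory block 11; 96 MB remain.
Put 132 MB in memory block 8; 5 MB remain.
11 memory blocks × 256 MB = 2816 MB; used 2448 MB; unused 368 MB.

368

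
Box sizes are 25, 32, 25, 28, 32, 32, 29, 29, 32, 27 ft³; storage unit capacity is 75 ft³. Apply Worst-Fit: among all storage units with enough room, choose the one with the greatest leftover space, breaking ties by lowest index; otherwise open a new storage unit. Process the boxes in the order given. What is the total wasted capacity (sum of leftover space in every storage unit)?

storage unit 1: place 25 ft³, 50 ft³ left
storage unit 1: place 32 ft³, 18 ft³ left
storage unit 2: place 25 ft³, 50 ft³ left
storage unit 2: place 28 ft³, 22 ft³ left
storage unit 3: place 32 ft³, 43 ft³ left
storage unit 3: place 32 ft³, 11 ft³ left
storage unit 4: place 29 ft³, 46 ft³ left
storage unit 4: place 29 ft³, 17 ft³ left
storage unit 5: place 32 ft³, 43 ft³ left
storage unit 5: place 27 ft³, 16 ft³ left
5 storage units × 75 ft³ = 375 ft³; used 291 ft³; unused 84 ft³.

84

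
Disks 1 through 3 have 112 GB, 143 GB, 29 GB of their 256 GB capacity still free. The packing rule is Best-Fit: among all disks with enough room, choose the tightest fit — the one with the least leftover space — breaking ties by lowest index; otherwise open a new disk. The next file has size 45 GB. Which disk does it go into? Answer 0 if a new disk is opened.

1

Disks with room: disk 1 (112 GB), disk 2 (143 GB).
Tightest fit is disk 1 with 112 GB free.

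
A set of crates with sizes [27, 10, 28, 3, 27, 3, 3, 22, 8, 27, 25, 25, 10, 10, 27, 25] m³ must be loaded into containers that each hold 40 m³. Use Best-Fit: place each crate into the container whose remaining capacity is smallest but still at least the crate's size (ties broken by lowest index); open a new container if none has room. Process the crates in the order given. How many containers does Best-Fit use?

9 containers

container 1: place 27 m³, 13 m³ left
container 1: place 10 m³, 3 m³ left
container 2: place 28 m³, 12 m³ left
container 1: place 3 m³, 0 m³ left
container 3: place 27 m³, 13 m³ left
container 2: place 3 m³, 9 m³ left
container 2: place 3 m³, 6 m³ left
container 4: place 22 m³, 18 m³ left
container 3: place 8 m³, 5 m³ left
container 5: place 27 m³, 13 m³ left
container 6: place 25 m³, 15 m³ left
container 7: place 25 m³, 15 m³ left
container 5: place 10 m³, 3 m³ left
container 6: place 10 m³, 5 m³ left
container 8: place 27 m³, 13 m³ left
container 9: place 25 m³, 15 m³ left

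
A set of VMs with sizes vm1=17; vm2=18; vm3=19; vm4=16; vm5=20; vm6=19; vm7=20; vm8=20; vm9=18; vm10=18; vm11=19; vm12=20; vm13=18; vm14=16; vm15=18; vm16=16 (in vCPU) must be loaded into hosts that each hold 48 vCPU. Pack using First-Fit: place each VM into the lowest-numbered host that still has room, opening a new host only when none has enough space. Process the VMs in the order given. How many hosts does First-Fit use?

8 hosts

vm1 (17 vCPU) → host 1 (remaining 31 vCPU)
vm2 (18 vCPU) → host 1 (remaining 13 vCPU)
vm3 (19 vCPU) → host 2 (remaining 29 vCPU)
vm4 (16 vCPU) → host 2 (remaining 13 vCPU)
vm5 (20 vCPU) → host 3 (remaining 28 vCPU)
vm6 (19 vCPU) → host 3 (remaining 9 vCPU)
vm7 (20 vCPU) → host 4 (remaining 28 vCPU)
vm8 (20 vCPU) → host 4 (remaining 8 vCPU)
vm9 (18 vCPU) → host 5 (remaining 30 vCPU)
vm10 (18 vCPU) → host 5 (remaining 12 vCPU)
vm11 (19 vCPU) → host 6 (remaining 29 vCPU)
vm12 (20 vCPU) → host 6 (remaining 9 vCPU)
vm13 (18 vCPU) → host 7 (remaining 30 vCPU)
vm14 (16 vCPU) → host 7 (remaining 14 vCPU)
vm15 (18 vCPU) → host 8 (remaining 30 vCPU)
vm16 (16 vCPU) → host 8 (remaining 14 vCPU)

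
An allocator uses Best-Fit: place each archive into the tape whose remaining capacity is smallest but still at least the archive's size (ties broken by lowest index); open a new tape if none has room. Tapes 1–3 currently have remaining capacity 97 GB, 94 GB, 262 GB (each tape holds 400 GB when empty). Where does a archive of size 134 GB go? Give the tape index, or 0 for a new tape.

Tapes with room: tape 3 (262 GB).
Tightest fit is tape 3 with 262 GB free.

3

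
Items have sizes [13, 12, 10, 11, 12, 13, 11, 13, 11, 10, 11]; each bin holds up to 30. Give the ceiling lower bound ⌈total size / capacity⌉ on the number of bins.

5

Total size = 13 + 12 + 10 + 11 + 12 + 13 + 11 + 13 + 11 + 10 + 11 = 127.
⌈127 / 30⌉ = 5.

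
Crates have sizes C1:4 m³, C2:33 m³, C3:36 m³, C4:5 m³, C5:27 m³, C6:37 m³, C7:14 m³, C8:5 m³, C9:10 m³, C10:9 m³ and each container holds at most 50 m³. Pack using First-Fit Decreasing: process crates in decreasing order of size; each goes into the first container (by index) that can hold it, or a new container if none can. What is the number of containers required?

Sorted descending: 37, 36, 33, 27, 14, 10, 9, 5, 5, 4.
Put 37 m³ in container 1; 13 m³ remain.
Put 36 m³ in container 2; 14 m³ remain.
Put 33 m³ in container 3; 17 m³ remain.
Put 27 m³ in container 4; 23 m³ remain.
Put 14 m³ in container 2; 0 m³ remain.
Put 10 m³ in container 1; 3 m³ remain.
Put 9 m³ in container 3; 8 m³ remain.
Put 5 m³ in container 3; 3 m³ remain.
Put 5 m³ in container 4; 18 m³ remain.
Put 4 m³ in container 4; 14 m³ remain.
Final containers: [37,10] [36,14] [33,9,5] [27,5,4].

4 containers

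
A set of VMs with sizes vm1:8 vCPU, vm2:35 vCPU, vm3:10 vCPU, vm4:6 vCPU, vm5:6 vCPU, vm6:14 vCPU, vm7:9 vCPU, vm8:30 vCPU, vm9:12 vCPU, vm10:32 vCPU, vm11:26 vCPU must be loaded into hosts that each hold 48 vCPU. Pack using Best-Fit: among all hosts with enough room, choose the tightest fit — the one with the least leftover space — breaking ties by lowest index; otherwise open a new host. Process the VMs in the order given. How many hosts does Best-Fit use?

5 hosts

host 1: place vm1 (8 vCPU), 40 vCPU left
host 1: place vm2 (35 vCPU), 5 vCPU left
host 2: place vm3 (10 vCPU), 38 vCPU left
host 2: place vm4 (6 vCPU), 32 vCPU left
host 2: place vm5 (6 vCPU), 26 vCPU left
host 2: place vm6 (14 vCPU), 12 vCPU left
host 2: place vm7 (9 vCPU), 3 vCPU left
host 3: place vm8 (30 vCPU), 18 vCPU left
host 3: place vm9 (12 vCPU), 6 vCPU left
host 4: place vm10 (32 vCPU), 16 vCPU left
host 5: place vm11 (26 vCPU), 22 vCPU left
Final hosts: [8,35] [10,6,6,14,9] [30,12] [32] [26].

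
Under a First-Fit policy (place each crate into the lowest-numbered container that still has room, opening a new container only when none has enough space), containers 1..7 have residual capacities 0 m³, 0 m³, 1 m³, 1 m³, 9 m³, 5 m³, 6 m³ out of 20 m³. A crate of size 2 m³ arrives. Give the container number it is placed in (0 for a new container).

Containers with room: container 5 (9 m³), container 6 (5 m³), container 7 (6 m³).
The first with room is container 5.

5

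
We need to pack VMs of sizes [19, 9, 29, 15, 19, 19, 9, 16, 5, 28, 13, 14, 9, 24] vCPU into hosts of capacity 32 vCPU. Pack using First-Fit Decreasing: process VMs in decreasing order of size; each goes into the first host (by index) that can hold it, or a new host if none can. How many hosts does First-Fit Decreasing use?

Sorted descending: 29, 28, 24, 19, 19, 19, 16, 15, 14, 13, 9, 9, 9, 5.
Put 29 vCPU in host 1; 3 vCPU remain.
Put 28 vCPU in host 2; 4 vCPU remain.
Put 24 vCPU in host 3; 8 vCPU remain.
Put 19 vCPU in host 4; 13 vCPU remain.
Put 19 vCPU in host 5; 13 vCPU remain.
Put 19 vCPU in host 6; 13 vCPU remain.
Put 16 vCPU in host 7; 16 vCPU remain.
Put 15 vCPU in host 7; 1 vCPU remain.
Put 14 vCPU in host 8; 18 vCPU remain.
Put 13 vCPU in host 4; 0 vCPU remain.
Put 9 vCPU in host 5; 4 vCPU remain.
Put 9 vCPU in host 6; 4 vCPU remain.
Put 9 vCPU in host 8; 9 vCPU remain.
Put 5 vCPU in host 3; 3 vCPU remain.
Final hosts: [29] [28] [24,5] [19,13] [19,9] [19,9] [16,15] [14,9].

8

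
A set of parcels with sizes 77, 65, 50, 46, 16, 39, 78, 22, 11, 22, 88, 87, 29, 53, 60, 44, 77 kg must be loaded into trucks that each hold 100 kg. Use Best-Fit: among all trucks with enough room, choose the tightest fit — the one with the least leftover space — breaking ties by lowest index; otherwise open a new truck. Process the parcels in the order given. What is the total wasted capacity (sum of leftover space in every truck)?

77 kg → truck 1 (remaining 23 kg)
65 kg → truck 2 (remaining 35 kg)
50 kg → truck 3 (remaining 50 kg)
46 kg → truck 3 (remaining 4 kg)
16 kg → truck 1 (remaining 7 kg)
39 kg → truck 4 (remaining 61 kg)
78 kg → truck 5 (remaining 22 kg)
22 kg → truck 5 (remaining 0 kg)
11 kg → truck 2 (remaining 24 kg)
22 kg → truck 2 (remaining 2 kg)
88 kg → truck 6 (remaining 12 kg)
87 kg → truck 7 (remaining 13 kg)
29 kg → truck 4 (remaining 32 kg)
53 kg → truck 8 (remaining 47 kg)
60 kg → truck 9 (remaining 40 kg)
44 kg → truck 8 (remaining 3 kg)
77 kg → truck 10 (remaining 23 kg)
10 trucks × 100 kg = 1000 kg; used 864 kg; unused 136 kg.

136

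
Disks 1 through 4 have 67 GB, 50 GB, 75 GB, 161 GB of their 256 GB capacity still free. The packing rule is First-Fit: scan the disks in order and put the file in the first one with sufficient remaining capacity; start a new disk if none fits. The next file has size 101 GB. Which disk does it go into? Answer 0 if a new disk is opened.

Disks with room: disk 4 (161 GB).
The first with room is disk 4.

4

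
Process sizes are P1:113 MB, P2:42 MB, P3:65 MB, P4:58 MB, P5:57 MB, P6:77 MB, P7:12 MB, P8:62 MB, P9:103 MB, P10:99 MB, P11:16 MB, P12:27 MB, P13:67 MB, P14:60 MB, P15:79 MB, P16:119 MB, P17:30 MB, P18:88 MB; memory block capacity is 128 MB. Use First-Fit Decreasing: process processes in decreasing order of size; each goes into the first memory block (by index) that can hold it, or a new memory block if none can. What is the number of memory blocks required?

Sorted descending: 119, 113, 103, 99, 88, 79, 77, 67, 65, 62, 60, 58, 57, 42, 30, 27, 16, 12.
memory block 1: place 119 MB, 9 MB left
memory block 2: place 113 MB, 15 MB left
memory block 3: place 103 MB, 25 MB left
memory block 4: place 99 MB, 29 MB left
memory block 5: place 88 MB, 40 MB left
memory block 6: place 79 MB, 49 MB left
memory block 7: place 77 MB, 51 MB left
memory block 8: place 67 MB, 61 MB left
memory block 9: place 65 MB, 63 MB left
memory block 9: place 62 MB, 1 MB left
memory block 8: place 60 MB, 1 MB left
memory block 10: place 58 MB, 70 MB left
memory block 10: place 57 MB, 13 MB left
memory block 6: place 42 MB, 7 MB left
memory block 5: place 30 MB, 10 MB left
memory block 4: place 27 MB, 2 MB left
memory block 3: place 16 MB, 9 MB left
memory block 2: place 12 MB, 3 MB left

10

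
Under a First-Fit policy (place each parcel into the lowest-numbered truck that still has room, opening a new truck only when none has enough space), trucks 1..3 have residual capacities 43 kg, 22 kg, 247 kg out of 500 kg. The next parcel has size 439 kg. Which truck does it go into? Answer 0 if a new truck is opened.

0

No truck has ≥ 439 kg free, so a new truck is opened.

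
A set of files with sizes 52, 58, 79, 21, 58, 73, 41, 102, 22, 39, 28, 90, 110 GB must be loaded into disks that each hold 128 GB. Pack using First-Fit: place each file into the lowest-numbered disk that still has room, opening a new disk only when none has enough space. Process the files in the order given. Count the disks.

52 GB → disk 1 (remaining 76 GB)
58 GB → disk 1 (remaining 18 GB)
79 GB → disk 2 (remaining 49 GB)
21 GB → disk 2 (remaining 28 GB)
58 GB → disk 3 (remaining 70 GB)
73 GB → disk 4 (remaining 55 GB)
41 GB → disk 3 (remaining 29 GB)
102 GB → disk 5 (remaining 26 GB)
22 GB → disk 2 (remaining 6 GB)
39 GB → disk 4 (remaining 16 GB)
28 GB → disk 3 (remaining 1 GB)
90 GB → disk 6 (remaining 38 GB)
110 GB → disk 7 (remaining 18 GB)
Final disks: [52,58] [79,21,22] [58,41,28] [73,39] [102] [90] [110].

7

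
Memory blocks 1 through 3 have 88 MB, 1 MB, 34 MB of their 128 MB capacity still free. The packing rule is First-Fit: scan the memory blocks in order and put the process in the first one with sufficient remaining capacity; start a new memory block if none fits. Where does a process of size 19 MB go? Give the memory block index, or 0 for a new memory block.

1

Memory blocks with room: memory block 1 (88 MB), memory block 3 (34 MB).
The first with room is memory block 1.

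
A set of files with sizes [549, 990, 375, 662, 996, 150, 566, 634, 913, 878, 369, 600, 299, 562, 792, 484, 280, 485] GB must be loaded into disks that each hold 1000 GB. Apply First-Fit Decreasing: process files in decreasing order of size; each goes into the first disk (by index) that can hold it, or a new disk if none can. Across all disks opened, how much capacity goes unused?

1416

Sorted descending: 996, 990, 913, 878, 792, 662, 634, 600, 566, 562, 549, 485, 484, 375, 369, 299, 280, 150.
disk 1: place 996 GB, 4 GB left
disk 2: place 990 GB, 10 GB left
disk 3: place 913 GB, 87 GB left
disk 4: place 878 GB, 122 GB left
disk 5: place 792 GB, 208 GB left
disk 6: place 662 GB, 338 GB left
disk 7: place 634 GB, 366 GB left
disk 8: place 600 GB, 400 GB left
disk 9: place 566 GB, 434 GB left
disk 10: place 562 GB, 438 GB left
disk 11: place 549 GB, 451 GB left
disk 12: place 485 GB, 515 GB left
disk 12: place 484 GB, 31 GB left
disk 8: place 375 GB, 25 GB left
disk 9: place 369 GB, 65 GB left
disk 6: place 299 GB, 39 GB left
disk 7: place 280 GB, 86 GB left
disk 5: place 150 GB, 58 GB left
12 disks × 1000 GB = 12000 GB; used 10584 GB; unused 1416 GB.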